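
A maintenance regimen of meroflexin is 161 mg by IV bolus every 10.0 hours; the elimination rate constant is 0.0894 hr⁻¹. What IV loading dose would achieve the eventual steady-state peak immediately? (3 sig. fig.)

272 mg

Accumulation ratio R = 1 / (1 − e^(−kτ)) = 1 / (1 − e^(−0.08940×10.0)) = 1 / (1 − 0.4090) = 1.692
Loading dose = maintenance dose × R = 161 × 1.692 ≈ 272 mg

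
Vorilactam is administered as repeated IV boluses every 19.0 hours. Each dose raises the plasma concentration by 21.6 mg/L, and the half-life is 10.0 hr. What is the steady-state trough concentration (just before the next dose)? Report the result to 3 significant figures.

7.91 mg/L

k = ln 2 / 10.0 = 0.06931 hr⁻¹
Fraction remaining after one interval: e^(−kτ) = e^(−0.06931 × 19.0) = 0.2679
R = 1 / (1 − 0.2679) = 1.366
Css,max = 21.6 × 1.366 = 29.51 mg/L
Css,min = Css,max × e^(−kτ) = 29.51 × 0.2679 ≈ 7.91 mg/L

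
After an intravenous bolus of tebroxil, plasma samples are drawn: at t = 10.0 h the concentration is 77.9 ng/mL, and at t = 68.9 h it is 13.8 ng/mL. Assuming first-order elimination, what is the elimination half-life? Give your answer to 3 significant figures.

23.6 hours

k = ln(C₁/C₂) / (t₂ − t₁) = ln(77.9/13.8) / (68.9 − 10.0)
  = 1.731 / 58.90 = 0.02938 h⁻¹
t½ = ln 2 / k = ln 2 / 0.02938 ≈ 23.6 hours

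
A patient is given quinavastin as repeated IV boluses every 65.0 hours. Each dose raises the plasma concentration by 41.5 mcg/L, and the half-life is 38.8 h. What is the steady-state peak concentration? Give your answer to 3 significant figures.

k = ln 2 / 38.8 = 0.01786 h⁻¹
Fraction remaining after one interval: e^(−kτ) = e^(−0.01786 × 65.0) = 0.3131
R = 1 / (1 − 0.3131) = 1.456
Css,max = 41.5 × 1.456 ≈ 60.4 mcg/L

60.4 mcg/L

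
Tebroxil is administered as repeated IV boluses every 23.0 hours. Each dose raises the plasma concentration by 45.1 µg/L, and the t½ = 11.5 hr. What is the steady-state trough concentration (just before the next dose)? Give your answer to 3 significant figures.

15.0 µg/L

k = ln 2 / 11.5 = 0.06027 hr⁻¹
Fraction remaining after one interval: e^(−kτ) = e^(−0.06027 × 23.0) = 0.2500
R = 1 / (1 − 0.2500) = 1.333
Css,max = 45.1 × 1.333 = 60.13 µg/L
Css,min = Css,max × e^(−kτ) = 60.13 × 0.2500 ≈ 15.0 µg/L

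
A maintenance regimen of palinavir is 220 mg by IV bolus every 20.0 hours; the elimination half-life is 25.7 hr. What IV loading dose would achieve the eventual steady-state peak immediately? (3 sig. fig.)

k = ln 2 / 25.7 = 0.02697 hr⁻¹
Accumulation ratio R = 1 / (1 − e^(−kτ)) = 1 / (1 − e^(−0.02697×20.0)) = 1 / (1 − 0.5831) = 2.399
Loading dose = maintenance dose × R = 220 × 2.399 ≈ 528 mg

528 mg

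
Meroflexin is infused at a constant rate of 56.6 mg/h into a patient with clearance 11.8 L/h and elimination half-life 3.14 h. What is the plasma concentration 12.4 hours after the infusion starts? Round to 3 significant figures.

Css = rate / CL = 56.6 / 11.8 = 4.797 mg/L
k = ln 2 / 3.14 = 0.2207 h⁻¹
C(t) = Css (1 − e^(−kt)) = 4.797 × (1 − e^(−2.737)) = 4.797 × 0.9353 ≈ 4.49 mg/L

4.49 mg/L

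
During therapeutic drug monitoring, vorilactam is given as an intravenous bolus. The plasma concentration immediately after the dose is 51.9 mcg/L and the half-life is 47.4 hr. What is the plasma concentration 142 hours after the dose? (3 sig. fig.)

k = ln 2 / 47.4 = 0.01462 hr⁻¹
142 hr is 2.996 half-lives, so C = 51.9 × (1/2)^2.996 = 51.9 × 0.1254 ≈ 6.51 mcg/L

6.51 mcg/L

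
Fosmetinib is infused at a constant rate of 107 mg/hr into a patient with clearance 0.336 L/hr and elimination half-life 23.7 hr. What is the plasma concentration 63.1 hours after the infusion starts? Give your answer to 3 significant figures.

Css = rate / CL = 107 / 0.336 = 318.5 mg/L
k = ln 2 / 23.7 = 0.02925 hr⁻¹
C(t) = Css (1 − e^(−kt)) = 318.5 × (1 − e^(−1.845)) = 318.5 × 0.8420 ≈ 268 mg/L

268 mg/L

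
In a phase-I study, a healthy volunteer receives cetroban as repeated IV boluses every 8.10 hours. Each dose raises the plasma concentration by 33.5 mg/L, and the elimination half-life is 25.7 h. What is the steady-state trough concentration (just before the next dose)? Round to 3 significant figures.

137 mg/L

k = ln 2 / 25.7 = 0.02697 h⁻¹
Fraction remaining after one interval: e^(−kτ) = e^(−0.02697 × 8.10) = 0.8038
R = 1 / (1 − 0.8038) = 5.096
Css,max = 33.5 × 5.096 = 170.7 mg/L
Css,min = Css,max × e^(−kτ) = 170.7 × 0.8038 ≈ 137 mg/L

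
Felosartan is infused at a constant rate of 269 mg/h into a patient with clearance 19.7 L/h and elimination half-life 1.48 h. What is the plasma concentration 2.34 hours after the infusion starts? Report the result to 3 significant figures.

Css = rate / CL = 269 / 19.7 = 13.65 mg/L
k = ln 2 / 1.48 = 0.4683 h⁻¹
C(t) = Css (1 − e^(−kt)) = 13.65 × (1 − e^(−1.096)) = 13.65 × 0.6658 ≈ 9.09 mg/L

9.09 mg/L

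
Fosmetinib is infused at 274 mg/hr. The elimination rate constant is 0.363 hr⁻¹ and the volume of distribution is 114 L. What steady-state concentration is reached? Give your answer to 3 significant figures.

CL = k · V = 0.363 × 114 = 41.38 L/hr
Css = rate / CL = 274 / 41.38 ≈ 6.62 µg/mL

6.62 µg/mL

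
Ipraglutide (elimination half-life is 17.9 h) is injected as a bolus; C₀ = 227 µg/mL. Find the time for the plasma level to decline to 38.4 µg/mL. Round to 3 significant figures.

k = ln 2 / 17.9 = 0.03872 h⁻¹
C(t) = C₀ e^(−kt)  ⇒  t = ln(C₀/C) / k
t = ln(227/38.4) / 0.03872 = 1.777 / 0.03872 ≈ 45.9 hours

45.9 hours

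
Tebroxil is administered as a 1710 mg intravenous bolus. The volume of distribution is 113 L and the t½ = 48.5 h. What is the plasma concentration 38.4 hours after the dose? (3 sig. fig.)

C₀ = dose / V = 1710 / 113 = 15.13 mg/L
k = ln 2 / 48.5 = 0.01429 h⁻¹
C(t) = C₀ e^(−kt) = 15.13 × e^(−0.01429 × 38.4) = 15.13 × e^(−0.5488) = 15.13 × 0.5776 ≈ 8.74 mg/L

8.74 mg/L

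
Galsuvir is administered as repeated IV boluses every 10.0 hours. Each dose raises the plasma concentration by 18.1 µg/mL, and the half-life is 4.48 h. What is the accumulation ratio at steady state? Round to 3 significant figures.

k = ln 2 / 4.48 = 0.1547 h⁻¹
Fraction remaining after one interval: e^(−kτ) = e^(−0.1547 × 10.0) = 0.2128
R = 1 / (1 − 0.2128) = 1 / 0.7872 ≈ 1.27

1.27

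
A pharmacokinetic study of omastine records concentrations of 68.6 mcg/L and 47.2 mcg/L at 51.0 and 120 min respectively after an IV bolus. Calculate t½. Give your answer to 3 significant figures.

k = ln(C₁/C₂) / (t₂ − t₁) = ln(68.6/47.2) / (120 − 51.0)
  = 0.3739 / 69.00 = 0.005419 min⁻¹
t½ = ln 2 / k = ln 2 / 0.005419 ≈ 128 minutes

128 minutes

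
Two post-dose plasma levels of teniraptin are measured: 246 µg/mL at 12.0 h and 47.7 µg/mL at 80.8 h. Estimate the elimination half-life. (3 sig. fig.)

29.1 hours

k = ln(C₁/C₂) / (t₂ − t₁) = ln(246/47.7) / (80.8 − 12.0)
  = 1.640 / 68.80 = 0.02384 h⁻¹
t½ = ln 2 / k = ln 2 / 0.02384 ≈ 29.1 hours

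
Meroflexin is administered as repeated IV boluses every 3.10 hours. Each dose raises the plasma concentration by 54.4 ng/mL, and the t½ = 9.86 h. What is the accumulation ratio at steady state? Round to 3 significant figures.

k = ln 2 / 9.86 = 0.07030 h⁻¹
Fraction remaining after one interval: e^(−kτ) = e^(−0.07030 × 3.10) = 0.8042
R = 1 / (1 − 0.8042) = 1 / 0.1958 ≈ 5.11

5.11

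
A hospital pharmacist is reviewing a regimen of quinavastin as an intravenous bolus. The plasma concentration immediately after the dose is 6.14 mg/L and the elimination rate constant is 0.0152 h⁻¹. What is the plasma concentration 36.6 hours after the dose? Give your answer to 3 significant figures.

C(t) = C₀ e^(−kt) = 6.14 × e^(−0.01520 × 36.6) = 6.14 × e^(−0.5563) = 6.14 × 0.5733 ≈ 3.52 mg/L

3.52 mg/L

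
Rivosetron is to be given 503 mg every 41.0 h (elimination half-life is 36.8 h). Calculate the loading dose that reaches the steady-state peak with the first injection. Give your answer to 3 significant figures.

935 mg

k = ln 2 / 36.8 = 0.01884 h⁻¹
Accumulation ratio R = 1 / (1 − e^(−kτ)) = 1 / (1 − e^(−0.01884×41.0)) = 1 / (1 − 0.4620) = 1.859
Loading dose = maintenance dose × R = 503 × 1.859 ≈ 935 mg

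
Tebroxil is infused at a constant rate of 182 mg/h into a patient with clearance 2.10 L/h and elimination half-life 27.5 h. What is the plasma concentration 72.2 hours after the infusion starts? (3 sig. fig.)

Css = rate / CL = 182 / 2.10 = 86.67 mg/L
k = ln 2 / 27.5 = 0.02521 h⁻¹
C(t) = Css (1 − e^(−kt)) = 86.67 × (1 − e^(−1.820)) = 86.67 × 0.8379 ≈ 72.6 mg/L

72.6 mg/L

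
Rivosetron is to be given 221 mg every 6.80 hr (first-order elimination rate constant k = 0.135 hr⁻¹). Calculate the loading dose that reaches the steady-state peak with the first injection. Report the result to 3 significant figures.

Accumulation ratio R = 1 / (1 − e^(−kτ)) = 1 / (1 − e^(−0.1350×6.80)) = 1 / (1 − 0.3993) = 1.665
Loading dose = maintenance dose × R = 221 × 1.665 ≈ 368 mg

368 mg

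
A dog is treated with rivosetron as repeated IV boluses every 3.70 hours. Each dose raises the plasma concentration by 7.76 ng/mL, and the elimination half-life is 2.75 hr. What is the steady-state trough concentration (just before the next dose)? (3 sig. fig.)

5.04 ng/mL

k = ln 2 / 2.75 = 0.2521 hr⁻¹
Fraction remaining after one interval: e^(−kτ) = e^(−0.2521 × 3.70) = 0.3935
R = 1 / (1 − 0.3935) = 1.649
Css,max = 7.76 × 1.649 = 12.80 ng/mL
Css,min = Css,max × e^(−kτ) = 12.80 × 0.3935 ≈ 5.04 ng/mL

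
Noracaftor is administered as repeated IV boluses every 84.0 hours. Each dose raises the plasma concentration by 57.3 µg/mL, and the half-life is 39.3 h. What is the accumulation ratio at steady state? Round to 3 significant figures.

k = ln 2 / 39.3 = 0.01764 h⁻¹
Fraction remaining after one interval: e^(−kτ) = e^(−0.01764 × 84.0) = 0.2273
R = 1 / (1 − 0.2273) = 1 / 0.7727 ≈ 1.29

1.29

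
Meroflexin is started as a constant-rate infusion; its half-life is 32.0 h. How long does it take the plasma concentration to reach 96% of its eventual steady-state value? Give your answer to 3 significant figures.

k = ln 2 / 32.0 = 0.02166 h⁻¹
f = 1 − e^(−kt)  ⇒  t = −ln(1 − f) / k
t = −ln(1 − 0.96) / 0.02166 = 3.219 / 0.02166 ≈ 149 hours

149 hours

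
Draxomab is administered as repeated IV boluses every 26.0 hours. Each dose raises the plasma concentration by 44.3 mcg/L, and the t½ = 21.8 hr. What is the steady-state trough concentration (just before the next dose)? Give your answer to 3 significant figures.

34.5 mcg/L

k = ln 2 / 21.8 = 0.03180 hr⁻¹
Fraction remaining after one interval: e^(−kτ) = e^(−0.03180 × 26.0) = 0.4375
R = 1 / (1 − 0.4375) = 1.778
Css,max = 44.3 × 1.778 = 78.75 mcg/L
Css,min = Css,max × e^(−kτ) = 78.75 × 0.4375 ≈ 34.5 mcg/L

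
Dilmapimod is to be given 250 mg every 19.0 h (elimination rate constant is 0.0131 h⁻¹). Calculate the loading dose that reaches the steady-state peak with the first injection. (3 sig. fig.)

1130 mg

Accumulation ratio R = 1 / (1 − e^(−kτ)) = 1 / (1 − e^(−0.01310×19.0)) = 1 / (1 − 0.7797) = 4.538
Loading dose = maintenance dose × R = 250 × 4.538 ≈ 1130 mg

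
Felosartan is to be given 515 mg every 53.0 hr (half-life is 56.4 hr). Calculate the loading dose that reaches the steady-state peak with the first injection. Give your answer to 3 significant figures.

k = ln 2 / 56.4 = 0.01229 hr⁻¹
Accumulation ratio R = 1 / (1 − e^(−kτ)) = 1 / (1 − e^(−0.01229×53.0)) = 1 / (1 − 0.5213) = 2.089
Loading dose = maintenance dose × R = 515 × 2.089 ≈ 1080 mg

1080 mg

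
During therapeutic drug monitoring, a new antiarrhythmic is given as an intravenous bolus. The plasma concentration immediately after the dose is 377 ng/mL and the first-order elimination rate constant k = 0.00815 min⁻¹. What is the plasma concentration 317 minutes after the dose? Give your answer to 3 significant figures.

28.5 ng/mL

C(t) = C₀ e^(−kt) = 377 × e^(−0.008150 × 317) = 377 × e^(−2.584) = 377 × 0.07551 ≈ 28.5 ng/mL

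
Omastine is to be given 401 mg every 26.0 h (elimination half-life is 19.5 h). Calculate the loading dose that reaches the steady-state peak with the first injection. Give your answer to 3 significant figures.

k = ln 2 / 19.5 = 0.03555 h⁻¹
Accumulation ratio R = 1 / (1 − e^(−kτ)) = 1 / (1 − e^(−0.03555×26.0)) = 1 / (1 − 0.3969) = 1.658
Loading dose = maintenance dose × R = 401 × 1.658 ≈ 665 mg

665 mg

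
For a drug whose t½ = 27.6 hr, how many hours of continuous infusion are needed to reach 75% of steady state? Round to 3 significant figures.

k = ln 2 / 27.6 = 0.02511 hr⁻¹
f = 1 − e^(−kt)  ⇒  t = −ln(1 − f) / k
t = −ln(1 − 0.75) / 0.02511 = 1.386 / 0.02511 ≈ 55.2 hours

55.2 hours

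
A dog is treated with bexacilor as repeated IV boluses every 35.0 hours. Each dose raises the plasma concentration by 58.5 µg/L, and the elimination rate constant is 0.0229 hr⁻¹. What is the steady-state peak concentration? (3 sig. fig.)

Fraction remaining after one interval: e^(−kτ) = e^(−0.02290 × 35.0) = 0.4487
R = 1 / (1 − 0.4487) = 1.814
Css,max = 58.5 × 1.814 ≈ 106 µg/L

106 µg/L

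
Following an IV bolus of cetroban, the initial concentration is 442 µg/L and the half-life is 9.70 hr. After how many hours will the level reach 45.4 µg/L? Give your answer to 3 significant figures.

k = ln 2 / 9.70 = 0.07146 hr⁻¹
C(t) = C₀ e^(−kt)  ⇒  t = ln(C₀/C) / k
t = ln(442/45.4) / 0.07146 = 2.276 / 0.07146 ≈ 31.8 hours

31.8 hours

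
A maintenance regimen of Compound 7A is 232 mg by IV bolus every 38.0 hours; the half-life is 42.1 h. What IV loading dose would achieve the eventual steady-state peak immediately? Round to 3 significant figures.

499 mg

k = ln 2 / 42.1 = 0.01646 h⁻¹
Accumulation ratio R = 1 / (1 − e^(−kτ)) = 1 / (1 − e^(−0.01646×38.0)) = 1 / (1 − 0.5349) = 2.150
Loading dose = maintenance dose × R = 232 × 2.150 ≈ 499 mg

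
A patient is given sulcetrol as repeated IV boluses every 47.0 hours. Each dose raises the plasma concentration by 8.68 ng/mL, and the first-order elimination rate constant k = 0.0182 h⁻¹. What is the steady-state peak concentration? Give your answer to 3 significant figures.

Fraction remaining after one interval: e^(−kτ) = e^(−0.01820 × 47.0) = 0.4251
R = 1 / (1 − 0.4251) = 1.739
Css,max = 8.68 × 1.739 ≈ 15.1 ng/mL

15.1 ng/mL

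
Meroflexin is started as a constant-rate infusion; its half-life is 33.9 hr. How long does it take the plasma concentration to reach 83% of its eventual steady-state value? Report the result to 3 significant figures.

k = ln 2 / 33.9 = 0.02045 hr⁻¹
f = 1 − e^(−kt)  ⇒  t = −ln(1 − f) / k
t = −ln(1 − 0.83) / 0.02045 = 1.772 / 0.02045 ≈ 86.7 hours

86.7 hours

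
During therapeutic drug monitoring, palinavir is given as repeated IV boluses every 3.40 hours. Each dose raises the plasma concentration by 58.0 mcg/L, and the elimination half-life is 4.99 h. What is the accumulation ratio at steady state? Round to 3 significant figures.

2.66

k = ln 2 / 4.99 = 0.1389 h⁻¹
Fraction remaining after one interval: e^(−kτ) = e^(−0.1389 × 3.40) = 0.6236
R = 1 / (1 − 0.6236) = 1 / 0.3764 ≈ 2.66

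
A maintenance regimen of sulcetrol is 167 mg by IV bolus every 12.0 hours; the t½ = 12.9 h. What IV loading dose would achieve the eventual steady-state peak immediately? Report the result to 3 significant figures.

k = ln 2 / 12.9 = 0.05373 h⁻¹
Accumulation ratio R = 1 / (1 − e^(−kτ)) = 1 / (1 − e^(−0.05373×12.0)) = 1 / (1 − 0.5248) = 2.104
Loading dose = maintenance dose × R = 167 × 2.104 ≈ 351 mg

351 mg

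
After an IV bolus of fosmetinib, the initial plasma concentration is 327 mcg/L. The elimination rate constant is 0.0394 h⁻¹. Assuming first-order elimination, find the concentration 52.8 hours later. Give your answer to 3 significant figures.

C(t) = C₀ e^(−kt) = 327 × e^(−0.03940 × 52.8) = 327 × e^(−2.080) = 327 × 0.1249 ≈ 40.8 mcg/L

40.8 mcg/L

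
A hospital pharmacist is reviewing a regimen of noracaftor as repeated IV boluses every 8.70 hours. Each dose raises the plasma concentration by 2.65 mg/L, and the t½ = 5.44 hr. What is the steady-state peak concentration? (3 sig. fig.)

k = ln 2 / 5.44 = 0.1274 hr⁻¹
Fraction remaining after one interval: e^(−kτ) = e^(−0.1274 × 8.70) = 0.3300
R = 1 / (1 − 0.3300) = 1.493
Css,max = 2.65 × 1.493 ≈ 3.96 mg/L

3.96 mg/L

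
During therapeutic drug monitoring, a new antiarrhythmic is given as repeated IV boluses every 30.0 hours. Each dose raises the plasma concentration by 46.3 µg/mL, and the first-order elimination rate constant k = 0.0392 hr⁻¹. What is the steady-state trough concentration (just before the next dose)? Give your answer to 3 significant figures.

Fraction remaining after one interval: e^(−kτ) = e^(−0.03920 × 30.0) = 0.3085
R = 1 / (1 − 0.3085) = 1.446
Css,max = 46.3 × 1.446 = 66.96 µg/mL
Css,min = Css,max × e^(−kτ) = 66.96 × 0.3085 ≈ 20.7 µg/mL

20.7 µg/mL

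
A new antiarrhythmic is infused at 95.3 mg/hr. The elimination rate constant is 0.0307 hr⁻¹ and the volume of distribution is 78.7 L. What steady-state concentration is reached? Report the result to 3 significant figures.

CL = k · V = 0.0307 × 78.7 = 2.416 L/hr
Css = rate / CL = 95.3 / 2.416 ≈ 39.4 mg/L

39.4 mg/L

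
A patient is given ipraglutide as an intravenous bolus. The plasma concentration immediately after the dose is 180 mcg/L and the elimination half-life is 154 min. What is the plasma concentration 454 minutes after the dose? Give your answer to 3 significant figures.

k = ln 2 / 154 = 0.004501 min⁻¹
C(t) = C₀ e^(−kt) = 180 × e^(−0.004501 × 454) = 180 × e^(−2.043) = 180 × 0.1296 ≈ 23.3 mcg/L

23.3 mcg/L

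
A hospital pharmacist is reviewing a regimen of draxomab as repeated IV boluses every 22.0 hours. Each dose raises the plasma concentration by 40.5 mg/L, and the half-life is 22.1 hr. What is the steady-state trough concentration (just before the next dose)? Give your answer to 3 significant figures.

40.8 mg/L

k = ln 2 / 22.1 = 0.03136 hr⁻¹
Fraction remaining after one interval: e^(−kτ) = e^(−0.03136 × 22.0) = 0.5016
R = 1 / (1 − 0.5016) = 2.006
Css,max = 40.5 × 2.006 = 81.26 mg/L
Css,min = Css,max × e^(−kτ) = 81.26 × 0.5016 ≈ 40.8 mg/L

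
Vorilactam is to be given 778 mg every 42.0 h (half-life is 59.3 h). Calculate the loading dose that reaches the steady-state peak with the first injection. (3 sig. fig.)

k = ln 2 / 59.3 = 0.01169 h⁻¹
Accumulation ratio R = 1 / (1 − e^(−kτ)) = 1 / (1 − e^(−0.01169×42.0)) = 1 / (1 − 0.6121) = 2.578
Loading dose = maintenance dose × R = 778 × 2.578 ≈ 2010 mg

2010 mg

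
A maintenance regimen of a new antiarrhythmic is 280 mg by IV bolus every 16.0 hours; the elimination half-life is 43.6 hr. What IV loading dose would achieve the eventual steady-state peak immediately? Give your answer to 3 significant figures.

k = ln 2 / 43.6 = 0.01590 hr⁻¹
Accumulation ratio R = 1 / (1 − e^(−kτ)) = 1 / (1 − e^(−0.01590×16.0)) = 1 / (1 − 0.7754) = 4.453
Loading dose = maintenance dose × R = 280 × 4.453 ≈ 1250 mg

1250 mg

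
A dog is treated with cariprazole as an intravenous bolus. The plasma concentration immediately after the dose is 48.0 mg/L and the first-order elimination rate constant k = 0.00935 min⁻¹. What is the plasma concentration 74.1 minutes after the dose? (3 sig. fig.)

24.0 mg/L

C(t) = C₀ e^(−kt) = 48.0 × e^(−0.009350 × 74.1) = 48.0 × e^(−0.6928) = 48.0 × 0.5002 ≈ 24.0 mg/L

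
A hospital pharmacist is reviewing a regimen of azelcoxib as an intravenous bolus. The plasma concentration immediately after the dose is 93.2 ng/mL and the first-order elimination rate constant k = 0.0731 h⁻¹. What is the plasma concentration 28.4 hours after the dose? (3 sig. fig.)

C(t) = C₀ e^(−kt) = 93.2 × e^(−0.07310 × 28.4) = 93.2 × e^(−2.076) = 93.2 × 0.1254 ≈ 11.7 ng/mL

11.7 ng/mL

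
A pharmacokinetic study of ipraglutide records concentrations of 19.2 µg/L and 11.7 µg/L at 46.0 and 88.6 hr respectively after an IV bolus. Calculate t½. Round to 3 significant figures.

k = ln(C₁/C₂) / (t₂ − t₁) = ln(19.2/11.7) / (88.6 − 46.0)
  = 0.4953 / 42.60 = 0.01163 hr⁻¹
t½ = ln 2 / k = ln 2 / 0.01163 ≈ 59.6 hours

59.6 hours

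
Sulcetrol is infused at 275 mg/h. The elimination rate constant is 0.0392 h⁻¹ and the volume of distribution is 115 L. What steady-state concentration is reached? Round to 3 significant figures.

CL = k · V = 0.0392 × 115 = 4.508 L/h
Css = rate / CL = 275 / 4.508 ≈ 61.0 µg/mL

61.0 µg/mL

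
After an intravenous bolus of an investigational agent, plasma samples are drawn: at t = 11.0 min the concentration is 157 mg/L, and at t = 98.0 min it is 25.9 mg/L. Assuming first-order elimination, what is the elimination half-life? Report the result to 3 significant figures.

33.5 minutes

k = ln(C₁/C₂) / (t₂ − t₁) = ln(157/25.9) / (98.0 − 11.0)
  = 1.802 / 87.00 = 0.02071 min⁻¹
t½ = ln 2 / k = ln 2 / 0.02071 ≈ 33.5 minutes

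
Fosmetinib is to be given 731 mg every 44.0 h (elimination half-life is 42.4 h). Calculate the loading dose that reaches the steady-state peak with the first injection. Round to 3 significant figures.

k = ln 2 / 42.4 = 0.01635 h⁻¹
Accumulation ratio R = 1 / (1 − e^(−kτ)) = 1 / (1 − e^(−0.01635×44.0)) = 1 / (1 − 0.4871) = 1.950
Loading dose = maintenance dose × R = 731 × 1.950 ≈ 1430 mg

1430 mg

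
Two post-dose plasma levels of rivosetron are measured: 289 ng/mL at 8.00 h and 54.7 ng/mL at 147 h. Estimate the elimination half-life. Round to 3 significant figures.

57.9 hours

k = ln(C₁/C₂) / (t₂ − t₁) = ln(289/54.7) / (147 − 8.00)
  = 1.665 / 139.0 = 0.01198 h⁻¹
t½ = ln 2 / k = ln 2 / 0.01198 ≈ 57.9 hours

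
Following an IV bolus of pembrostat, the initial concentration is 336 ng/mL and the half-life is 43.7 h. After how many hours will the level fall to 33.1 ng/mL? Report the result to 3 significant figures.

146 hours

k = ln 2 / 43.7 = 0.01586 h⁻¹
C(t) = C₀ e^(−kt)  ⇒  t = ln(C₀/C) / k
t = ln(336/33.1) / 0.01586 = 2.318 / 0.01586 ≈ 146 hours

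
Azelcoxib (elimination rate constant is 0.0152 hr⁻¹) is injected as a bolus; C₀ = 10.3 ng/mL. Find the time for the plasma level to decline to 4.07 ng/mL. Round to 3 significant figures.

C(t) = C₀ e^(−kt)  ⇒  t = ln(C₀/C) / k
t = ln(10.3/4.07) / 0.01520 = 0.9285 / 0.01520 ≈ 61.1 hours

61.1 hours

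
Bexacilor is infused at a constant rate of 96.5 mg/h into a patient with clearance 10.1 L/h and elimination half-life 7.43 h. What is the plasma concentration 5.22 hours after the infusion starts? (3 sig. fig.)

Css = rate / CL = 96.5 / 10.1 = 9.554 mg/L
k = ln 2 / 7.43 = 0.09329 h⁻¹
C(t) = Css (1 − e^(−kt)) = 9.554 × (1 − e^(−0.4870)) = 9.554 × 0.3855 ≈ 3.68 mg/L

3.68 mg/L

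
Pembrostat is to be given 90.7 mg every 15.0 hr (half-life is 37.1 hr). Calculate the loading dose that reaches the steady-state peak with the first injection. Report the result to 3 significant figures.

371 mg

k = ln 2 / 37.1 = 0.01868 hr⁻¹
Accumulation ratio R = 1 / (1 − e^(−kτ)) = 1 / (1 − e^(−0.01868×15.0)) = 1 / (1 − 0.7556) = 4.092
Loading dose = maintenance dose × R = 90.7 × 4.092 ≈ 371 mg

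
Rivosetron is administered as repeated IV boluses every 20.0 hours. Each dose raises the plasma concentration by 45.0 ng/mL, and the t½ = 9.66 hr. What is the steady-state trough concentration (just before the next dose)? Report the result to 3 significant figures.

14.1 ng/mL

k = ln 2 / 9.66 = 0.07175 hr⁻¹
Fraction remaining after one interval: e^(−kτ) = e^(−0.07175 × 20.0) = 0.2381
R = 1 / (1 − 0.2381) = 1.312
Css,max = 45.0 × 1.312 = 59.06 ng/mL
Css,min = Css,max × e^(−kτ) = 59.06 × 0.2381 ≈ 14.1 ng/mL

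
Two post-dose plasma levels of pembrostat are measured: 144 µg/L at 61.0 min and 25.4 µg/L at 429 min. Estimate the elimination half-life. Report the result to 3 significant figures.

k = ln(C₁/C₂) / (t₂ − t₁) = ln(144/25.4) / (429 − 61.0)
  = 1.735 / 368.0 = 0.004715 min⁻¹
t½ = ln 2 / k = ln 2 / 0.004715 ≈ 147 minutes

147 minutes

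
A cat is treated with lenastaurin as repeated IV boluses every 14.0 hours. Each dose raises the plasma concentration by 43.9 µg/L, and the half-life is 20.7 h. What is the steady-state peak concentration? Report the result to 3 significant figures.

k = ln 2 / 20.7 = 0.03349 h⁻¹
Fraction remaining after one interval: e^(−kτ) = e^(−0.03349 × 14.0) = 0.6258
R = 1 / (1 − 0.6258) = 2.672
Css,max = 43.9 × 2.672 ≈ 117 µg/L

117 µg/L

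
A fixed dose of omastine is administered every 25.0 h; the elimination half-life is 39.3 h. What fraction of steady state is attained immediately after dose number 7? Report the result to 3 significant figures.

k = ln 2 / 39.3 = 0.01764 h⁻¹
f_n = 1 − e^(−nkτ) = 1 − e^(−7 × 0.01764 × 25.0) = 1 − e^(−3.087) = 1 − 0.04566 ≈ 0.954

0.954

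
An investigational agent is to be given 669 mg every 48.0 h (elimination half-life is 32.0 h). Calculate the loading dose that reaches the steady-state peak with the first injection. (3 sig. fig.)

1030 mg

k = ln 2 / 32.0 = 0.02166 h⁻¹
Accumulation ratio R = 1 / (1 − e^(−kτ)) = 1 / (1 − e^(−0.02166×48.0)) = 1 / (1 − 0.3536) = 1.547
Loading dose = maintenance dose × R = 669 × 1.547 ≈ 1030 mg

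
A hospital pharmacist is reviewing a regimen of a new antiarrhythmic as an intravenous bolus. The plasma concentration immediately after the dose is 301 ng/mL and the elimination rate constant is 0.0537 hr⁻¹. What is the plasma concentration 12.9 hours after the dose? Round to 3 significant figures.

151 ng/mL

C(t) = C₀ e^(−kt) = 301 × e^(−0.05370 × 12.9) = 301 × e^(−0.6927) = 301 × 0.5002 ≈ 151 ng/mL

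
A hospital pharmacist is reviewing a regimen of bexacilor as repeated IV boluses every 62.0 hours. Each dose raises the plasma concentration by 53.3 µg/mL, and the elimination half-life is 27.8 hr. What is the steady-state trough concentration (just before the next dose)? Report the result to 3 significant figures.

14.4 µg/mL

k = ln 2 / 27.8 = 0.02493 hr⁻¹
Fraction remaining after one interval: e^(−kτ) = e^(−0.02493 × 62.0) = 0.2131
R = 1 / (1 − 0.2131) = 1.271
Css,max = 53.3 × 1.271 = 67.74 µg/mL
Css,min = Css,max × e^(−kτ) = 67.74 × 0.2131 ≈ 14.4 µg/mL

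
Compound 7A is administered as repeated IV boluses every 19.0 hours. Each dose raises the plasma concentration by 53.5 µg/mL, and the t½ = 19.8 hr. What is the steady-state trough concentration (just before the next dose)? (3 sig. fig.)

56.6 µg/mL

k = ln 2 / 19.8 = 0.03501 hr⁻¹
Fraction remaining after one interval: e^(−kτ) = e^(−0.03501 × 19.0) = 0.5142
R = 1 / (1 − 0.5142) = 2.058
Css,max = 53.5 × 2.058 = 110.1 µg/mL
Css,min = Css,max × e^(−kτ) = 110.1 × 0.5142 ≈ 56.6 µg/mL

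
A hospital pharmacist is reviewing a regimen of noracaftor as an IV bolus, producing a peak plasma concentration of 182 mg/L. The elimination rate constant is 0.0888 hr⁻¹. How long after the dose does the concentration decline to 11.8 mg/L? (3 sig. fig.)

30.8 hours

C(t) = C₀ e^(−kt)  ⇒  t = ln(C₀/C) / k
t = ln(182/11.8) / 0.08880 = 2.736 / 0.08880 ≈ 30.8 hours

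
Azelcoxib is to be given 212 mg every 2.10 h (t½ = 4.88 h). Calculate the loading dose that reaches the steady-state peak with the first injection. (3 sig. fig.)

k = ln 2 / 4.88 = 0.1420 h⁻¹
Accumulation ratio R = 1 / (1 − e^(−kτ)) = 1 / (1 − e^(−0.1420×2.10)) = 1 / (1 − 0.7421) = 3.877
Loading dose = maintenance dose × R = 212 × 3.877 ≈ 822 mg

822 mg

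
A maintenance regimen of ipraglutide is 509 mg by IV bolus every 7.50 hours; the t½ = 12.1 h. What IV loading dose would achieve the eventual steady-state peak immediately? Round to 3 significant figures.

k = ln 2 / 12.1 = 0.05728 h⁻¹
Accumulation ratio R = 1 / (1 − e^(−kτ)) = 1 / (1 − e^(−0.05728×7.50)) = 1 / (1 − 0.6507) = 2.863
Loading dose = maintenance dose × R = 509 × 2.863 ≈ 1460 mg

1460 mg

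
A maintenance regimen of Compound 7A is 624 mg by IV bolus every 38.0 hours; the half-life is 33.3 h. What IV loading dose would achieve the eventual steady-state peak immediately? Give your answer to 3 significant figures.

1140 mg

k = ln 2 / 33.3 = 0.02082 h⁻¹
Accumulation ratio R = 1 / (1 − e^(−kτ)) = 1 / (1 − e^(−0.02082×38.0)) = 1 / (1 − 0.4534) = 1.829
Loading dose = maintenance dose × R = 624 × 1.829 ≈ 1140 mg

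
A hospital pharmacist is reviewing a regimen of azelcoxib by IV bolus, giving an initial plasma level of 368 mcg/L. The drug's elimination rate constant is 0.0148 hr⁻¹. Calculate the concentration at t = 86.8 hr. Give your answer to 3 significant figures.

102 mcg/L

C(t) = C₀ e^(−kt) = 368 × e^(−0.01480 × 86.8) = 368 × e^(−1.285) = 368 × 0.2768 ≈ 102 mcg/L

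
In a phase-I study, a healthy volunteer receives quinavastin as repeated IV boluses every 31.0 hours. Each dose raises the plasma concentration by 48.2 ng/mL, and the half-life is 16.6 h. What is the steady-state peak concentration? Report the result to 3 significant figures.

k = ln 2 / 16.6 = 0.04176 h⁻¹
Fraction remaining after one interval: e^(−kτ) = e^(−0.04176 × 31.0) = 0.2741
R = 1 / (1 − 0.2741) = 1.378
Css,max = 48.2 × 1.378 ≈ 66.4 ng/mL

66.4 ng/mL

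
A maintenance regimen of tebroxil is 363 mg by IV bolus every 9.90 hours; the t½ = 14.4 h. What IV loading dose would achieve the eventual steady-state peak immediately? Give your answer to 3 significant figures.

958 mg

k = ln 2 / 14.4 = 0.04814 h⁻¹
Accumulation ratio R = 1 / (1 − e^(−kτ)) = 1 / (1 − e^(−0.04814×9.90)) = 1 / (1 − 0.6209) = 2.638
Loading dose = maintenance dose × R = 363 × 2.638 ≈ 958 mg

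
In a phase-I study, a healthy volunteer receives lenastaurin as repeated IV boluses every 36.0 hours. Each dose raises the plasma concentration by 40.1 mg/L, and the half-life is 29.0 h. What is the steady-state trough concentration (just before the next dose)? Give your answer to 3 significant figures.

k = ln 2 / 29.0 = 0.02390 h⁻¹
Fraction remaining after one interval: e^(−kτ) = e^(−0.02390 × 36.0) = 0.4230
R = 1 / (1 − 0.4230) = 1.733
Css,max = 40.1 × 1.733 = 69.49 mg/L
Css,min = Css,max × e^(−kτ) = 69.49 × 0.4230 ≈ 29.4 mg/L

29.4 mg/L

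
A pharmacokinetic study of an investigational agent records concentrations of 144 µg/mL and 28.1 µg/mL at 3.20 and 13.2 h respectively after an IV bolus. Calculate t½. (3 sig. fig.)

4.24 hours

k = ln(C₁/C₂) / (t₂ − t₁) = ln(144/28.1) / (13.2 − 3.20)
  = 1.634 / 10.00 = 0.1634 h⁻¹
t½ = ln 2 / k = ln 2 / 0.1634 ≈ 4.24 hours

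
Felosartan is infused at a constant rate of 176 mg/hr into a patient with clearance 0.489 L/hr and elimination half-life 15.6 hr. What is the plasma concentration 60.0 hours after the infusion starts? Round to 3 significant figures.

335 µg/mL

Css = rate / CL = 176 / 0.489 = 359.9 µg/mL
k = ln 2 / 15.6 = 0.04443 hr⁻¹
C(t) = Css (1 − e^(−kt)) = 359.9 × (1 − e^(−2.666)) = 359.9 × 0.9305 ≈ 335 µg/mL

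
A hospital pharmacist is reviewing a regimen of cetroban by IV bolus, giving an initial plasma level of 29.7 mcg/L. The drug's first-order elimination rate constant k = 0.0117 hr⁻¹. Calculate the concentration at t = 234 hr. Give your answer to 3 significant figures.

C(t) = C₀ e^(−kt) = 29.7 × e^(−0.01170 × 234) = 29.7 × e^(−2.738) = 29.7 × 0.06471 ≈ 1.92 mcg/L

1.92 mcg/L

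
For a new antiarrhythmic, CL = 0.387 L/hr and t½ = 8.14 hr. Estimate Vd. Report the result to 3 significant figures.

k = ln 2 / t½ = ln 2 / 8.14 = 0.08515 hr⁻¹
V = CL / k = 0.387 / 0.08515 ≈ 4.54 L

4.54 L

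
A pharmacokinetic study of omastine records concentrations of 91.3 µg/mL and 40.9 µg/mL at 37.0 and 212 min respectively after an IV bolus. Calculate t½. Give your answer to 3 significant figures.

k = ln(C₁/C₂) / (t₂ − t₁) = ln(91.3/40.9) / (212 − 37.0)
  = 0.8030 / 175.0 = 0.004589 min⁻¹
t½ = ln 2 / k = ln 2 / 0.004589 ≈ 151 minutes

151 minutes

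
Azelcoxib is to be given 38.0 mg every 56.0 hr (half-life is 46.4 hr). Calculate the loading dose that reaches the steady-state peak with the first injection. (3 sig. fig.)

k = ln 2 / 46.4 = 0.01494 hr⁻¹
Accumulation ratio R = 1 / (1 − e^(−kτ)) = 1 / (1 − e^(−0.01494×56.0)) = 1 / (1 − 0.4332) = 1.764
Loading dose = maintenance dose × R = 38.0 × 1.764 ≈ 67.0 mg

67.0 mg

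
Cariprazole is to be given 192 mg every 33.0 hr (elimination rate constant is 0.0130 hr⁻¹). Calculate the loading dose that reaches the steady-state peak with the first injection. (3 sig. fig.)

550 mg

Accumulation ratio R = 1 / (1 − e^(−kτ)) = 1 / (1 − e^(−0.01300×33.0)) = 1 / (1 − 0.6512) = 2.867
Loading dose = maintenance dose × R = 192 × 2.867 ≈ 550 mg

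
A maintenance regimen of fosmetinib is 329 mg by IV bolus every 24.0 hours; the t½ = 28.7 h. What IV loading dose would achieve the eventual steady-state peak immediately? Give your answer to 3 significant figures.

748 mg

k = ln 2 / 28.7 = 0.02415 h⁻¹
Accumulation ratio R = 1 / (1 − e^(−kτ)) = 1 / (1 − e^(−0.02415×24.0)) = 1 / (1 − 0.5601) = 2.273
Loading dose = maintenance dose × R = 329 × 2.273 ≈ 748 mg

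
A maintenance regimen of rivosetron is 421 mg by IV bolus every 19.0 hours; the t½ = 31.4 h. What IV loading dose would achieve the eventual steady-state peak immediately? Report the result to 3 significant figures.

1230 mg

k = ln 2 / 31.4 = 0.02207 h⁻¹
Accumulation ratio R = 1 / (1 − e^(−kτ)) = 1 / (1 − e^(−0.02207×19.0)) = 1 / (1 − 0.6574) = 2.919
Loading dose = maintenance dose × R = 421 × 2.919 ≈ 1230 mg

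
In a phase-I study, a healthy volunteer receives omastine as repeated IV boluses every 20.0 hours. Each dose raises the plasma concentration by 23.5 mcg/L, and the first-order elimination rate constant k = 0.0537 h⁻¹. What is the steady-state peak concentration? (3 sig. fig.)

35.7 mcg/L

Fraction remaining after one interval: e^(−kτ) = e^(−0.05370 × 20.0) = 0.3416
R = 1 / (1 − 0.3416) = 1.519
Css,max = 23.5 × 1.519 ≈ 35.7 mcg/L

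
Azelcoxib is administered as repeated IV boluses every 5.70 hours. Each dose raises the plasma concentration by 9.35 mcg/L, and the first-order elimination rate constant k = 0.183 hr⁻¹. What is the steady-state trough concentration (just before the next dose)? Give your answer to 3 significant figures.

5.09 mcg/L

Fraction remaining after one interval: e^(−kτ) = e^(−0.1830 × 5.70) = 0.3524
R = 1 / (1 − 0.3524) = 1.544
Css,max = 9.35 × 1.544 = 14.44 mcg/L
Css,min = Css,max × e^(−kτ) = 14.44 × 0.3524 ≈ 5.09 mcg/L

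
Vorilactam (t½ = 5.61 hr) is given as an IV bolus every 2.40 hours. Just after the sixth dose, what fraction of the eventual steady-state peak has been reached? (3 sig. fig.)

0.831

k = ln 2 / 5.61 = 0.1236 hr⁻¹
f_n = 1 − e^(−nkτ) = 1 − e^(−6 × 0.1236 × 2.40) = 1 − e^(−1.779) = 1 − 0.1688 ≈ 0.831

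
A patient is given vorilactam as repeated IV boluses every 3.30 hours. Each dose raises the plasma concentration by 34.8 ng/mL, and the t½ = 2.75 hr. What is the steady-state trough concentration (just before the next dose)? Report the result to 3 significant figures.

26.8 ng/mL

k = ln 2 / 2.75 = 0.2521 hr⁻¹
Fraction remaining after one interval: e^(−kτ) = e^(−0.2521 × 3.30) = 0.4353
R = 1 / (1 − 0.4353) = 1.771
Css,max = 34.8 × 1.771 = 61.62 ng/mL
Css,min = Css,max × e^(−kτ) = 61.62 × 0.4353 ≈ 26.8 ng/mL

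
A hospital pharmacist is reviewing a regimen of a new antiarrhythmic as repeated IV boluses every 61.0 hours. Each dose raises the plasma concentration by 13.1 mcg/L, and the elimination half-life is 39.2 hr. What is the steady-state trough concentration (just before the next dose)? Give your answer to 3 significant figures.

6.75 mcg/L

k = ln 2 / 39.2 = 0.01768 hr⁻¹
Fraction remaining after one interval: e^(−kτ) = e^(−0.01768 × 61.0) = 0.3401
R = 1 / (1 − 0.3401) = 1.515
Css,max = 13.1 × 1.515 = 19.85 mcg/L
Css,min = Css,max × e^(−kτ) = 19.85 × 0.3401 ≈ 6.75 mcg/L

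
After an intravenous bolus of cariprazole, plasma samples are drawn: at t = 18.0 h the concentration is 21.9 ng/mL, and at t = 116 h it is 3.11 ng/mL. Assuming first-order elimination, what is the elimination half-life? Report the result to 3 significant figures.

k = ln(C₁/C₂) / (t₂ − t₁) = ln(21.9/3.11) / (116 − 18.0)
  = 1.952 / 98.00 = 0.01992 h⁻¹
t½ = ln 2 / k = ln 2 / 0.01992 ≈ 34.8 hours

34.8 hours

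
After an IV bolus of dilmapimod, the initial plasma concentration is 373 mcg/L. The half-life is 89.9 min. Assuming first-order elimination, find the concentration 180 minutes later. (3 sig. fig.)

k = ln 2 / 89.9 = 0.007710 min⁻¹
180 min is 2.002 half-lives, so C = 373 × (1/2)^2.002 = 373 × 0.2496 ≈ 93.1 mcg/L

93.1 mcg/L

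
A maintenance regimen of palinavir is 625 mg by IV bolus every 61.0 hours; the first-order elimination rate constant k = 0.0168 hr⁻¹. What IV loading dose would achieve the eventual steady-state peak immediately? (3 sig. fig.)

Accumulation ratio R = 1 / (1 − e^(−kτ)) = 1 / (1 − e^(−0.01680×61.0)) = 1 / (1 − 0.3589) = 1.560
Loading dose = maintenance dose × R = 625 × 1.560 ≈ 975 mg

975 mg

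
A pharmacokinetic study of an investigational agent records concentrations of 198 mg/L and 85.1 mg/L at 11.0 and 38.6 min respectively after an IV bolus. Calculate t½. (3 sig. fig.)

22.7 minutes

k = ln(C₁/C₂) / (t₂ − t₁) = ln(198/85.1) / (38.6 − 11.0)
  = 0.8444 / 27.60 = 0.03060 min⁻¹
t½ = ln 2 / k = ln 2 / 0.03060 ≈ 22.7 minutes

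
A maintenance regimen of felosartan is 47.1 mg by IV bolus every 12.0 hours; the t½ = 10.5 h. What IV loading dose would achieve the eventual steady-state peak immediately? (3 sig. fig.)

k = ln 2 / 10.5 = 0.06601 h⁻¹
Accumulation ratio R = 1 / (1 − e^(−kτ)) = 1 / (1 − e^(−0.06601×12.0)) = 1 / (1 − 0.4529) = 1.828
Loading dose = maintenance dose × R = 47.1 × 1.828 ≈ 86.1 mg

86.1 mg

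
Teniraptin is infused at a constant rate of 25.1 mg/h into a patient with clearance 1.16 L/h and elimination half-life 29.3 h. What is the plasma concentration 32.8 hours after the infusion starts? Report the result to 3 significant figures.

11.7 µg/mL

Css = rate / CL = 25.1 / 1.16 = 21.64 µg/mL
k = ln 2 / 29.3 = 0.02366 h⁻¹
C(t) = Css (1 − e^(−kt)) = 21.64 × (1 − e^(−0.7759)) = 21.64 × 0.5397 ≈ 11.7 µg/mL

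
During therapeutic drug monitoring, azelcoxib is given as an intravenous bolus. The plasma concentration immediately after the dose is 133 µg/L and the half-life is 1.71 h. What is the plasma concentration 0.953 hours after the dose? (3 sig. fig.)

90.4 µg/L

k = ln 2 / 1.71 = 0.4053 h⁻¹
C(t) = C₀ e^(−kt) = 133 × e^(−0.4053 × 0.953) = 133 × e^(−0.3863) = 133 × 0.6796 ≈ 90.4 µg/L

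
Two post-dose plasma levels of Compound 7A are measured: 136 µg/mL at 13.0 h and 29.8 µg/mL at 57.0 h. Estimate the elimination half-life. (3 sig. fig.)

k = ln(C₁/C₂) / (t₂ − t₁) = ln(136/29.8) / (57.0 − 13.0)
  = 1.518 / 44.00 = 0.03450 h⁻¹
t½ = ln 2 / k = ln 2 / 0.03450 ≈ 20.1 hours

20.1 hours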